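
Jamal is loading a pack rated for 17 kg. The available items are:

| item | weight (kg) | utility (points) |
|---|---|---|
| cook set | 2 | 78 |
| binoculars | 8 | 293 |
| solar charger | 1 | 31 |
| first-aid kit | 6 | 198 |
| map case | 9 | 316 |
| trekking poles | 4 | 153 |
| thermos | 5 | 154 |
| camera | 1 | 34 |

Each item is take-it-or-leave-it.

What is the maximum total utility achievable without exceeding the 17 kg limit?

612

Taking the top-ratio items first gives cook set + binoculars + solar charger + trekking poles + camera for 589 (16 kg).
Replace binoculars with map case: the trade gains 23 net, giving 612 at 17 kg.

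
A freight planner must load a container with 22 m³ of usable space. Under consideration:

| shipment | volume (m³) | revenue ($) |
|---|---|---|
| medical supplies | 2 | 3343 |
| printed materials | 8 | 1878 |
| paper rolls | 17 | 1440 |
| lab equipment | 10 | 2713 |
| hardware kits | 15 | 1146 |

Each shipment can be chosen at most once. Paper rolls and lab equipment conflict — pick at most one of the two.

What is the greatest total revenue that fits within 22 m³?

Density check — medical supplies 1671.50, lab equipment 271.30, printed materials 234.75, paper rolls 84.71 are the best per m³.
The ratio ordering already packs tightly: medical supplies + printed materials + lab equipment, 20 m³, 7934.
Runner-up medical supplies + lab equipment tops out at 6056.

7934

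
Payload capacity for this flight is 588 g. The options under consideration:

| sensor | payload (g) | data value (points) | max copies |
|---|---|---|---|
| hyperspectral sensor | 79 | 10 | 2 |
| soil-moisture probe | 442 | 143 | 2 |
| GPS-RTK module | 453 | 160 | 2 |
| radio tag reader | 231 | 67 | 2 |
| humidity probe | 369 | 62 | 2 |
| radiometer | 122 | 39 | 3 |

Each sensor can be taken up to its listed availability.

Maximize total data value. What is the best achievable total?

Taking GPS-RTK module + radiometer: 575 g used, 199 in data value.
That's the maximum — no swap from here does better than 199.

199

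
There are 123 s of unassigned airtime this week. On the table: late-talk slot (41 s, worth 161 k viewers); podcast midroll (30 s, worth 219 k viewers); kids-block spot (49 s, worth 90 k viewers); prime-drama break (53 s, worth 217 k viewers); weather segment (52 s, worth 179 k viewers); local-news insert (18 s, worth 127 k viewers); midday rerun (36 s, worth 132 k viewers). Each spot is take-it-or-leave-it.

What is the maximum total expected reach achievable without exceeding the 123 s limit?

568

A density-first pass picks podcast midroll + prime-drama break + local-news insert — 563 at 101 s.
Dropping local-news insert frees 18 s; slotting in midday rerun (36 s) lifts the total to 568 at 119 s.
No other feasible combination exceeds 568.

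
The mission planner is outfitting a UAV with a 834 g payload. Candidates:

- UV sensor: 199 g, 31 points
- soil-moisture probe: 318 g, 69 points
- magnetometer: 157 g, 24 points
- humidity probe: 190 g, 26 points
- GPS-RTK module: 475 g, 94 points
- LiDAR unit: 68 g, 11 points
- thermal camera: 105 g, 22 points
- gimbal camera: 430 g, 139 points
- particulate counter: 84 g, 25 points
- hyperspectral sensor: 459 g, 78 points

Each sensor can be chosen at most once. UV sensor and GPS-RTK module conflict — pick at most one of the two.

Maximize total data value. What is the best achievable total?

Best packing: soil-moisture probe + gimbal camera + particulate counter — 832 g, 233 total.
Next best is soil-moisture probe + LiDAR unit + gimbal camera at 219 (816 g) — short by 14.

233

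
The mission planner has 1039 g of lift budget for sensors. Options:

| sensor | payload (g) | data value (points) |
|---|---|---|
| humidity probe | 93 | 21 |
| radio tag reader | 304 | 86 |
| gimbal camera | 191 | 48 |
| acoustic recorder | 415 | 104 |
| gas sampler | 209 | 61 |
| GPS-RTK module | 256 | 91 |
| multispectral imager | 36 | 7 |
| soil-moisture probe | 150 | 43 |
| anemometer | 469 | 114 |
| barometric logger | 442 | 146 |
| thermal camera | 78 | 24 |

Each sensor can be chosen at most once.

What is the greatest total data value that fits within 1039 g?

330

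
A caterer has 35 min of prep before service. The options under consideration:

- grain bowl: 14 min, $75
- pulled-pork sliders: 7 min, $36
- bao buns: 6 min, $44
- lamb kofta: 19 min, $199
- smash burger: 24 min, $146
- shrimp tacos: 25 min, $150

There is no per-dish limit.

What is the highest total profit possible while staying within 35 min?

287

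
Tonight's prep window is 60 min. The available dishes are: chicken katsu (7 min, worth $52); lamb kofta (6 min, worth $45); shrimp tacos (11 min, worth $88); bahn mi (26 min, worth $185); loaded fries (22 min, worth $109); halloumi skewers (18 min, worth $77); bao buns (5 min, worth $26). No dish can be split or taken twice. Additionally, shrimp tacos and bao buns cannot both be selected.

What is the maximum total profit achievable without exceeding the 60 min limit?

382

Best packing: shrimp tacos + bahn mi + loaded fries — 59 min, 382 total.
The closest alternative, chicken katsu + bahn mi + loaded fries + bao buns, reaches only 372.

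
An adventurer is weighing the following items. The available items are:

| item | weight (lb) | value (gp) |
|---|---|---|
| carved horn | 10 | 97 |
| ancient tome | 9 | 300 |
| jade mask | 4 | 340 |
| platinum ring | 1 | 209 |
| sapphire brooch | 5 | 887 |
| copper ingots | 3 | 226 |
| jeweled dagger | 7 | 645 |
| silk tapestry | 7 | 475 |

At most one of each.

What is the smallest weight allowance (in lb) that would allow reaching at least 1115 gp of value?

9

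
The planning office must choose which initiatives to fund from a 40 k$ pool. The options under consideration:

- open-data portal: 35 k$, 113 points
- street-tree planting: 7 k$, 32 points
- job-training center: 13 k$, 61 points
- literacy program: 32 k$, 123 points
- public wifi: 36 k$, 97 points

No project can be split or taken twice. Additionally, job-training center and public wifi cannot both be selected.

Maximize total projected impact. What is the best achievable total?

155

The ratio heuristic lands on street-tree planting + job-training center (93) but leaves 20 k$ idle.
The 13 k$ tied up in job-training center is better spent on literacy program — total rises to 155 (39 k$).
Runner-up literacy program tops out at 123.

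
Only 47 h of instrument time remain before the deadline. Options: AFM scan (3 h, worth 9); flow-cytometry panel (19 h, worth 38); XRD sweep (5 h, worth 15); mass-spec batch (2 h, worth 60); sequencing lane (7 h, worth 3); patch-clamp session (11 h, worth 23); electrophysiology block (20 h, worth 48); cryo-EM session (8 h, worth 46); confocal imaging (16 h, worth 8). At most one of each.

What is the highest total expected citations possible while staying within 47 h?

By expected citations per h: mass-spec batch 30.00, cryo-EM session 5.75, AFM scan 3.00, XRD sweep 3.00 lead.
The ratio heuristic lands on AFM scan + XRD sweep + mass-spec batch + sequencing lane + electrophysiology block + cryo-EM session (181) but leaves 2 h idle.
Dropping AFM scan and sequencing lane frees 10 h; slotting in patch-clamp session (11 h) lifts the total to 192 at 46 h.
Nothing else within 47 h beats 192.

192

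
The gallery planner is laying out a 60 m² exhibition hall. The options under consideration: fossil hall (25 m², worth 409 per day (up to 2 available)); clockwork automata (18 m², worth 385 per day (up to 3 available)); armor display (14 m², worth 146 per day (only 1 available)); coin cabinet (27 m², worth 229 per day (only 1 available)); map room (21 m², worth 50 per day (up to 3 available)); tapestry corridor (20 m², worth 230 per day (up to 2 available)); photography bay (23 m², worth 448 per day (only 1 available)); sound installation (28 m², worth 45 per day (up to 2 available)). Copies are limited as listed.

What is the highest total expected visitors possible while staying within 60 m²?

1218

Density check — clockwork automata 21.39, photography bay 19.48, fossil hall 16.36 are the best per m².
Filling by ratio: 3×clockwork automata for 1155, with 6 m² left unused.
Replace clockwork automata with photography bay: the trade gains 63 net, giving 1218 at 59 m².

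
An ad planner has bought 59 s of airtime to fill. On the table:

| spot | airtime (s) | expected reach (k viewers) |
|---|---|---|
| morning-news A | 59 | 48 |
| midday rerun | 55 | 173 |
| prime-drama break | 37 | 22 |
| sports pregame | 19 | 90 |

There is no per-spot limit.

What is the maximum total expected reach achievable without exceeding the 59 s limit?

The ratio ordering already packs tightly: 3×sports pregame, 57 s, 270.

270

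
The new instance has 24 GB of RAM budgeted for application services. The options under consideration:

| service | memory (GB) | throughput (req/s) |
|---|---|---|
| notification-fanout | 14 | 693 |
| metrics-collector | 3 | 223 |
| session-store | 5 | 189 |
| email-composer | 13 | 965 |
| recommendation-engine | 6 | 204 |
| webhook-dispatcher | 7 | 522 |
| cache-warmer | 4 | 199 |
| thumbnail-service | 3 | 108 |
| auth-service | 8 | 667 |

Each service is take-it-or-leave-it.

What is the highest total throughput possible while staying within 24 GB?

A density-first pass picks metrics-collector + webhook-dispatcher + cache-warmer + auth-service — 1611 at 22 GB.
The 11 GB tied up in webhook-dispatcher and cache-warmer is better spent on email-composer — total rises to 1855 (24 GB).
Every other selection either busts 24 GB or fails to beat 1855.

1855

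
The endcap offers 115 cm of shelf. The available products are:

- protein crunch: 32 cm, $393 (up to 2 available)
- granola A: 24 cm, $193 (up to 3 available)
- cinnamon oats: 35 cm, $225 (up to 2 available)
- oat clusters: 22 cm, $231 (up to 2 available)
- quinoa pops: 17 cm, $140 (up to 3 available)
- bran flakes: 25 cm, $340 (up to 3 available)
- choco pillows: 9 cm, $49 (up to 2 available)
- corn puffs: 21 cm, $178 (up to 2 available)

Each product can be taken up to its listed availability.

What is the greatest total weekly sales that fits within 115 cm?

1466

Density check — bran flakes 13.60, protein crunch 12.28, oat clusters 10.50 are the best per cm.
A density-first pass picks protein crunch + 3×bran flakes — 1413 at 107 cm.
The 25 cm tied up in bran flakes is better spent on protein crunch — total rises to 1466 (114 cm).
Nothing else within 115 cm beats 1466.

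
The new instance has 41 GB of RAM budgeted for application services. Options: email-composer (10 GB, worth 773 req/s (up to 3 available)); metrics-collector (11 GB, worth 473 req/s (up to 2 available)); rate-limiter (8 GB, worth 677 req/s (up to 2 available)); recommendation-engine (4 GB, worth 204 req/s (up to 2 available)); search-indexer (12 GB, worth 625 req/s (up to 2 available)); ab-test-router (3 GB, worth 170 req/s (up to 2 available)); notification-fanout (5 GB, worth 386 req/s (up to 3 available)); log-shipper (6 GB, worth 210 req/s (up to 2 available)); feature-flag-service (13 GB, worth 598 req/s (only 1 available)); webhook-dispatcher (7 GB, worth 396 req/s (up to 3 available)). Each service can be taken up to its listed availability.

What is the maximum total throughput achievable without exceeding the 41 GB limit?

3286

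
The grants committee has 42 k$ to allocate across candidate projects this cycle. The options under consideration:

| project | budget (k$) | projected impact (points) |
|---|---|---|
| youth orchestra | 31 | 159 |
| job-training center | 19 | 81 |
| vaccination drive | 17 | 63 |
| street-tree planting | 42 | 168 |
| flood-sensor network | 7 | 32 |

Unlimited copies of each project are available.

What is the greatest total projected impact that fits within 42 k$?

By projected impact per k$: youth orchestra 5.13, flood-sensor network 4.57, job-training center 4.26, street-tree planting 4.00 lead.
Filling by ratio: youth orchestra + flood-sensor network for 191, with 4 k$ left unused.
The 31 k$ tied up in youth orchestra is better spent on 5×flood-sensor network — total rises to 192 (42 k$).
Nothing else within 42 k$ beats 192.

192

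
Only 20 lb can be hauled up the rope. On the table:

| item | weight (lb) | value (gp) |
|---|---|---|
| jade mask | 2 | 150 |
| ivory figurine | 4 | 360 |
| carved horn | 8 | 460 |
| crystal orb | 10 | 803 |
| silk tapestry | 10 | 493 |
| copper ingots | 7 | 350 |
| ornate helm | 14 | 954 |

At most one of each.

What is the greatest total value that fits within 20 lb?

1464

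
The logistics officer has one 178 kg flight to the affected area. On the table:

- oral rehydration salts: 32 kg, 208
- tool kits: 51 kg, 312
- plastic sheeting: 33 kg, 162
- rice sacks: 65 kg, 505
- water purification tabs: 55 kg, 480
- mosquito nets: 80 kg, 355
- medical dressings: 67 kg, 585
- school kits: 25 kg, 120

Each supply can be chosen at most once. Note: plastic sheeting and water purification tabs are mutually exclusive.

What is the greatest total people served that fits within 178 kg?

1377

Taking the top-ratio supplies first gives oral rehydration salts + water purification tabs + medical dressings for 1273 (154 kg).
Replace oral rehydration salts with tool kits: the trade gains 104 net, giving 1377 at 173 kg.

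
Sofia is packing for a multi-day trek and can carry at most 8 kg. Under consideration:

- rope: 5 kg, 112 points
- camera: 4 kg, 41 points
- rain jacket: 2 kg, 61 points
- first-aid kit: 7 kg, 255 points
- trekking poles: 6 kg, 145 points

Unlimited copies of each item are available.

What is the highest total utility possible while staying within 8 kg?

255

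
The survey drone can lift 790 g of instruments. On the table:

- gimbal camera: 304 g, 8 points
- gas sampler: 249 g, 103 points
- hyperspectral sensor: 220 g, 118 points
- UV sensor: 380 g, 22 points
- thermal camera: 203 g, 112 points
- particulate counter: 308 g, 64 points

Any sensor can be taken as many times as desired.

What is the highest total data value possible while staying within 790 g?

354

The ratio heuristic lands on 3×thermal camera (336) but leaves 181 g idle.
The 609 g tied up in 3×thermal camera is better spent on 3×hyperspectral sensor — total rises to 354 (660 g).
Nothing else within 790 g beats 354.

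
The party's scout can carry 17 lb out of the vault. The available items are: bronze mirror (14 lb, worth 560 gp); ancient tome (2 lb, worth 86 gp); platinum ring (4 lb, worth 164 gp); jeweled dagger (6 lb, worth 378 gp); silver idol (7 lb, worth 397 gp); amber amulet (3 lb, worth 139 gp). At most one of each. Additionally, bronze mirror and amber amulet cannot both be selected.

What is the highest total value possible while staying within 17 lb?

Taking the top-ratio items first gives jeweled dagger + silver idol + amber amulet for 914 (16 lb).
Replace amber amulet with platinum ring: the trade gains 25 net, giving 939 at 17 lb.
Runner-up jeweled dagger + silver idol + amber amulet tops out at 914.

939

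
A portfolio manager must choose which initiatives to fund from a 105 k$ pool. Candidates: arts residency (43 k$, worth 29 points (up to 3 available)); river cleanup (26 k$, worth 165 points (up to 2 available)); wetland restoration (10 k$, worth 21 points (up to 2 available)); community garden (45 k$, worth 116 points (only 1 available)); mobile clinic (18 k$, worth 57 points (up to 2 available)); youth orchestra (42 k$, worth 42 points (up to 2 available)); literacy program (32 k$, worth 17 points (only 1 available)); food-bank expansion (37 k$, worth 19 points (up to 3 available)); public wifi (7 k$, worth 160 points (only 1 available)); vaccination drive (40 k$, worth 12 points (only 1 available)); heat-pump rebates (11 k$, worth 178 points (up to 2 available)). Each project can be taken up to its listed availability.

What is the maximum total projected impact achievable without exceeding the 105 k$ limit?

Ranking by ratio (projected impact/k$): public wifi 22.86, heat-pump rebates 16.18, river cleanup 6.35.
Best packing: 2×river cleanup + mobile clinic + public wifi + 2×heat-pump rebates — 99 k$, 903 total.
Every other selection either busts 105 k$ or exceeds an availability limit or fails to beat 903.

903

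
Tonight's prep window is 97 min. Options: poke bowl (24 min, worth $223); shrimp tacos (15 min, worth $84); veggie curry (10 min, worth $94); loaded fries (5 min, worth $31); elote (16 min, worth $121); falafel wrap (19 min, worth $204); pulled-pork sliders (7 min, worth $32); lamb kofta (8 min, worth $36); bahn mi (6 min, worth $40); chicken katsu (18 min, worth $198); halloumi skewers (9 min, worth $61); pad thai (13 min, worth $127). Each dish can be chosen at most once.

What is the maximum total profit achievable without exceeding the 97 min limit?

Filling by ratio: poke bowl + veggie curry + falafel wrap + chicken katsu + halloumi skewers + pad thai for 907, with 4 min left unused.
Dropping halloumi skewers frees 9 min; slotting in pulled-pork sliders + bahn mi (13 min) lifts the total to 918 at 97 min.

918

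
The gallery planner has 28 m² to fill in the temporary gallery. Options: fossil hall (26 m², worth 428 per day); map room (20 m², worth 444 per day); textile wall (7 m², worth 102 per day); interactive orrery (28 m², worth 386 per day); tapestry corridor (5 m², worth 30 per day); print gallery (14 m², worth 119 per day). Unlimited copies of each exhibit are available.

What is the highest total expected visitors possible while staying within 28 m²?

546

Density check — map room 22.20, fossil hall 16.46, textile wall 14.57 are the best per m².
Best packing: map room + textile wall — 27 m², 546 total.
That's the maximum — no swap from here does better than 546.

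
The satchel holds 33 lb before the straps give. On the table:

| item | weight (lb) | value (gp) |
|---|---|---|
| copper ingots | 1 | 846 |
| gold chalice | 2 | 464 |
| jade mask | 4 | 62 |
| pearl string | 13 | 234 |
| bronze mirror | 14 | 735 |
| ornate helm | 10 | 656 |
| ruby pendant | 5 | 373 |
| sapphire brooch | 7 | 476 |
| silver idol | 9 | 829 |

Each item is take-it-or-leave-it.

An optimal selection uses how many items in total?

The maximum value within 33 lb is 3350.
copper ingots + gold chalice + bronze mirror + sapphire brooch + silver idol hits 3350 at 33 lb.
Any selection reaching 3350 contains exactly 5 items.

5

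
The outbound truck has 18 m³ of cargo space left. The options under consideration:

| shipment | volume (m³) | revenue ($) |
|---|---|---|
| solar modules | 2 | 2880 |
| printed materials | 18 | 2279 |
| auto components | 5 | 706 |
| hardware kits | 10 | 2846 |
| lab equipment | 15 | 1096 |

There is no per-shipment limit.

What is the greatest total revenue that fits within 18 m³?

25920

9×solar modules uses 18 of the 18 m³ and totals 25920.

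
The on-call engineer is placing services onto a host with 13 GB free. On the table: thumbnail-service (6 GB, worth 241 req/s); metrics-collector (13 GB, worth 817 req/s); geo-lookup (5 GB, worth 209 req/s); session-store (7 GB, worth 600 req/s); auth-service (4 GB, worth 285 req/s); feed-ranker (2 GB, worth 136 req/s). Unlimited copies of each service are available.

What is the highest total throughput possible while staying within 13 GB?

Density check — session-store 85.71, auth-service 71.25, feed-ranker 68.00, metrics-collector 62.85 are the best per GB.
Best packing: session-store + auth-service + feed-ranker — 13 GB, 1021 total.
That's the maximum — no swap from here does better than 1021.

1021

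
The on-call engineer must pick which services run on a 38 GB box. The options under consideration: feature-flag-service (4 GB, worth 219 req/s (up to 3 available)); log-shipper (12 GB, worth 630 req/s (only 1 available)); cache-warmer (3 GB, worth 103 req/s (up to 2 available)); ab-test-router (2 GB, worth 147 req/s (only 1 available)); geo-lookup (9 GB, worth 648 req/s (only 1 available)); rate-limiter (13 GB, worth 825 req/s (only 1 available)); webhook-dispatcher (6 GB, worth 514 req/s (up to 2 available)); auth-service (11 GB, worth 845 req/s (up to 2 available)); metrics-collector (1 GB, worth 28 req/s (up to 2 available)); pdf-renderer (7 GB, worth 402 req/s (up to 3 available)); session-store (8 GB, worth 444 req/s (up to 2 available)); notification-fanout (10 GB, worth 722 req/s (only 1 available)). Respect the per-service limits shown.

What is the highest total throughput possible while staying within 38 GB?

Greedy by ratio would take ab-test-router + 2×webhook-dispatcher + 2×auth-service + 2×metrics-collector: 38 GB used, total 2921.
Replace ab-test-router and 2×metrics-collector with feature-flag-service: the trade gains 16 net, giving 2937 at 38 GB.
That's the maximum — no swap from here does better than 2937.

2937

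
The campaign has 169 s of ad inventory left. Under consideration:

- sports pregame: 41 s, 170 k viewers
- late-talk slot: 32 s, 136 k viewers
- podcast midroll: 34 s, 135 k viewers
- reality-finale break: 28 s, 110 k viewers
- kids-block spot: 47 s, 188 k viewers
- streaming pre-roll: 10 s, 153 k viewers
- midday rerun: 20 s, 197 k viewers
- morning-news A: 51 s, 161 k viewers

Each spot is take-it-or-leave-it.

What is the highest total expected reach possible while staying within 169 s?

The ratio heuristic lands on sports pregame + late-talk slot + kids-block spot + streaming pre-roll + midday rerun (844) but leaves 19 s idle.
Dropping kids-block spot frees 47 s; slotting in podcast midroll + reality-finale break (62 s) lifts the total to 901 at 165 s.
Runner-up sports pregame + kids-block spot + streaming pre-roll + midday rerun + morning-news A tops out at 869.

901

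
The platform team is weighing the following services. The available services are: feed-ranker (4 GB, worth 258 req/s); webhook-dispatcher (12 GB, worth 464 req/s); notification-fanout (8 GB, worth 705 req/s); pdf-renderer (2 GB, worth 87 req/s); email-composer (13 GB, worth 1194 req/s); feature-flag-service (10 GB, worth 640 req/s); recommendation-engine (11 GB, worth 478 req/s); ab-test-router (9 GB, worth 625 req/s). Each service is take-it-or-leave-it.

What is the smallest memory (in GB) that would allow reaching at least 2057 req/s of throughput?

25

Need the lightest bundle worth ≥ 2057.
feed-ranker + notification-fanout + email-composer reaches 2157 using 25 GB.
Below 25 GB the best achievable stays under 2057.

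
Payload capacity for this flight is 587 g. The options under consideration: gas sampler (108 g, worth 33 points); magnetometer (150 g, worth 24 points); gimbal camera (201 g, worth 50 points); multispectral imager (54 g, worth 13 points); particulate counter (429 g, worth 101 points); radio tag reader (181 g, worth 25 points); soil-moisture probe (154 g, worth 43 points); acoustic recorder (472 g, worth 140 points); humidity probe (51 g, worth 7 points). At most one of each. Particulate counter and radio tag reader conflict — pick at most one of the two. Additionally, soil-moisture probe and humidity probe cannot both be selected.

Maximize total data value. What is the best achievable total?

Density check — gas sampler 0.31, acoustic recorder 0.30, soil-moisture probe 0.28, gimbal camera 0.25 are the best per g.
Gas sampler + acoustic recorder uses 580 of the 587 g and totals 173.
The spare 7 g is too small for any remaining sensor, and no feasible exchange beats 173.

173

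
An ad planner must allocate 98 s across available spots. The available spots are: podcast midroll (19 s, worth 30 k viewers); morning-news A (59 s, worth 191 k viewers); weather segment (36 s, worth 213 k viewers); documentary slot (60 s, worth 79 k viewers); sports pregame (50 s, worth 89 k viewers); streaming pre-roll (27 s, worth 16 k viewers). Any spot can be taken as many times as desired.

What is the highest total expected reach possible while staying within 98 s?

The ratio ordering already packs tightly: podcast midroll + 2×weather segment, 91 s, 456.
Nothing else within 98 s beats 456.

456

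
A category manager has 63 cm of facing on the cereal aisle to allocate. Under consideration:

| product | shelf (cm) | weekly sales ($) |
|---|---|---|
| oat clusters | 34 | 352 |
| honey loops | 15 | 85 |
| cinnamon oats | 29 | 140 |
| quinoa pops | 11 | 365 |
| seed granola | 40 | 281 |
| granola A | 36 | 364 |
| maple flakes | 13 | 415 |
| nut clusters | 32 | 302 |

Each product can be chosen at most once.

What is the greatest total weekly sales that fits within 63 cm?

Density check — quinoa pops 33.18, maple flakes 31.92, oat clusters 10.35 are the best per cm.
Taking the top-ratio products first gives oat clusters + quinoa pops + maple flakes for 1132 (58 cm).
Replace oat clusters with granola A: the trade gains 12 net, giving 1144 at 60 cm.
That's the maximum — no swap from here does better than 1144.

1144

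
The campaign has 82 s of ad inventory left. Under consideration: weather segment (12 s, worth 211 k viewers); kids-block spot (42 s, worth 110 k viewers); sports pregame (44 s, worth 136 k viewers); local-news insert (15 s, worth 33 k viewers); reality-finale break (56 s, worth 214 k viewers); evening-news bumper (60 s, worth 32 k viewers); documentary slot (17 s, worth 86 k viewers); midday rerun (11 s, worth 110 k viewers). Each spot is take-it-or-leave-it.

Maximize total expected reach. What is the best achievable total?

Greedy by ratio would take weather segment + kids-block spot + documentary slot + midday rerun: 82 s used, total 517.
Replace kids-block spot and documentary slot with reality-finale break: the trade gains 18 net, giving 535 at 79 s.
An exhaustive check of the 256 subsets confirms 535.

535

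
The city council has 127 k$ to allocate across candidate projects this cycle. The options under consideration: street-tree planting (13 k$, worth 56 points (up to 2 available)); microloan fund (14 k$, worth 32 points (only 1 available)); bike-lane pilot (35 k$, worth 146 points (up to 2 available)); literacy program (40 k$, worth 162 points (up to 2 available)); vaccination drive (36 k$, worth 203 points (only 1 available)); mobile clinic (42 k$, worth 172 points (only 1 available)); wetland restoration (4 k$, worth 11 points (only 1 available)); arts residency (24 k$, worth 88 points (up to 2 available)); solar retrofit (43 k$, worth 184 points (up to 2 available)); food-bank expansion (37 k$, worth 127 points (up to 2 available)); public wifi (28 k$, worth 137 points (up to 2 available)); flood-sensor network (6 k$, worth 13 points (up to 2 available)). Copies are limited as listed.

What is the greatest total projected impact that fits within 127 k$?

623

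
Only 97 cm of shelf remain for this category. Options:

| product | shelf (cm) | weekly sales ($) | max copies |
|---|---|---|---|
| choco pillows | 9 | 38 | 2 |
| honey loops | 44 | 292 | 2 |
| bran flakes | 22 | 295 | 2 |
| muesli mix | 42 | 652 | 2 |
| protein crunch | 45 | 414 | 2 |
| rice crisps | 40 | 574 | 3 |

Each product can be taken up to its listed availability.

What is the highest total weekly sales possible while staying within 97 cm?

1342

Taking choco pillows + 2×muesli mix: 93 cm used, 1342 in weekly sales.
That's the maximum — no swap from here does better than 1342.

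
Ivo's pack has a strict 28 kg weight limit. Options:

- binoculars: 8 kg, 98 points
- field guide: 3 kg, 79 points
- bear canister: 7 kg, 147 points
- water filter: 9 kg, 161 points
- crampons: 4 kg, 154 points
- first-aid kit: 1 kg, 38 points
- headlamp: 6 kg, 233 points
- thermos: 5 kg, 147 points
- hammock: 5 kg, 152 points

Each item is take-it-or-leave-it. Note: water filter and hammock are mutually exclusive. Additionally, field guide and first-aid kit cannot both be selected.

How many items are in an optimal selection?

6

The maximum utility within 28 kg is 871.
bear canister + crampons + first-aid kit + headlamp + thermos + hammock hits 871 at 28 kg.
Every optimal selection uses 6 items.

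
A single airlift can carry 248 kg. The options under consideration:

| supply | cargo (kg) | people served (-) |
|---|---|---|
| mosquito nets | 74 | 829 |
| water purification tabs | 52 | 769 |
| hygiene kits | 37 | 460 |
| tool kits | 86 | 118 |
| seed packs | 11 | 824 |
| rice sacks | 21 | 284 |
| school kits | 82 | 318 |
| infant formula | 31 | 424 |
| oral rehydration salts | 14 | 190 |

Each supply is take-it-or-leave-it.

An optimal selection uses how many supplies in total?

7

Optimal total is 3780.
For example mosquito nets + water purification tabs + hygiene kits + seed packs + rice sacks + infant formula + oral rehydration salts achieves it, using 240 kg.
Every optimal selection uses 7 supplies.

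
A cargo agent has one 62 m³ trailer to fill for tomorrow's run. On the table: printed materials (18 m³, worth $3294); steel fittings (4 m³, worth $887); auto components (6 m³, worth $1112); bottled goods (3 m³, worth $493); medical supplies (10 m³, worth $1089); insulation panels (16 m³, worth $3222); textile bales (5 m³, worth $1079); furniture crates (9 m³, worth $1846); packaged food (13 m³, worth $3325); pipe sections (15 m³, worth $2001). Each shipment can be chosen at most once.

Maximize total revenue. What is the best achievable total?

Ranking by ratio (revenue/m³): packaged food 255.77, steel fittings 221.75, textile bales 215.80, furniture crates 205.11.
A density-first pass picks steel fittings + auto components + bottled goods + insulation panels + textile bales + furniture crates + packaged food — 11964 at 56 m³.
The 12 m³ tied up in bottled goods and furniture crates is better spent on printed materials — total rises to 12919 (62 m³).
Next best is printed materials + auto components + insulation panels + furniture crates + packaged food at 12799 (62 m³) — short by 120.

12919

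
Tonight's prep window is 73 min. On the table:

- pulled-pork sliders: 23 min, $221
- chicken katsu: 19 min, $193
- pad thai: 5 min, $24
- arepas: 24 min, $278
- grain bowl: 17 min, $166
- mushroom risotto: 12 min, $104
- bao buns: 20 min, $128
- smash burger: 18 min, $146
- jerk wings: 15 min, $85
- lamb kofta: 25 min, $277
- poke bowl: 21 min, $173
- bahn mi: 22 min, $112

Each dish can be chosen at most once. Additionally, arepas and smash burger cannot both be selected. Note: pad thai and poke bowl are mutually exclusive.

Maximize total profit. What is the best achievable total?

A density-first pass picks chicken katsu + pad thai + arepas + lamb kofta — 772 at 73 min.
Replace chicken katsu and pad thai with pulled-pork sliders: the trade gains 4 net, giving 776 at 72 min.
Runner-up chicken katsu + pad thai + arepas + lamb kofta tops out at 772.

776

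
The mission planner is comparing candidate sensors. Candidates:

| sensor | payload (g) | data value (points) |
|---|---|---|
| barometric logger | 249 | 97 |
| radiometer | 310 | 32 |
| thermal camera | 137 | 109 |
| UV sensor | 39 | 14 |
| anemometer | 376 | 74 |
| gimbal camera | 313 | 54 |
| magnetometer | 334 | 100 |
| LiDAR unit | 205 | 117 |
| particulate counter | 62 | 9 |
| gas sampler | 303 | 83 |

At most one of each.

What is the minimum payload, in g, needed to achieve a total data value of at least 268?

591

Look for the lowest-payload combination reaching 268.
Taking barometric logger + thermal camera + LiDAR unit gives 323 (≥ 268) for 591 g.
Below 591 g the best achievable stays under 268.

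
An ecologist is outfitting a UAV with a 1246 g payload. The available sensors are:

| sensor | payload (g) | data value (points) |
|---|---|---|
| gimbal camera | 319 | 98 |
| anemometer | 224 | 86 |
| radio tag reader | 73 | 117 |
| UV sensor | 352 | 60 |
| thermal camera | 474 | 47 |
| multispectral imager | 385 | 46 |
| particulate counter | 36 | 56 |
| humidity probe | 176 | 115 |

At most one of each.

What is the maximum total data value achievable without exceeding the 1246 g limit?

532

The ratio ordering already packs tightly: gimbal camera + anemometer + radio tag reader + UV sensor + particulate counter + humidity probe, 1180 g, 532.
Nothing else within 1246 g beats 532.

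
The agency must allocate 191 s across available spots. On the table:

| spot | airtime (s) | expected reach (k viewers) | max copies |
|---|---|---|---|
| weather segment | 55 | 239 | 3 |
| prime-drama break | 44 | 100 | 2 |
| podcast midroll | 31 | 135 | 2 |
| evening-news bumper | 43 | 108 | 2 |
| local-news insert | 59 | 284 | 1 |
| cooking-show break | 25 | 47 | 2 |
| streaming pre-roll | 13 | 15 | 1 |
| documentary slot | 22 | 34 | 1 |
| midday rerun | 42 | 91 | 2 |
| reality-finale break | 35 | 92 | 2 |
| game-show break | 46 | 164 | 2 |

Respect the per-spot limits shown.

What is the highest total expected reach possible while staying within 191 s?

822

The ratio heuristic lands on weather segment + 2×podcast midroll + local-news insert + streaming pre-roll (808) but leaves 2 s idle.
Dropping podcast midroll and streaming pre-roll frees 44 s; slotting in game-show break (46 s) lifts the total to 822 at 191 s.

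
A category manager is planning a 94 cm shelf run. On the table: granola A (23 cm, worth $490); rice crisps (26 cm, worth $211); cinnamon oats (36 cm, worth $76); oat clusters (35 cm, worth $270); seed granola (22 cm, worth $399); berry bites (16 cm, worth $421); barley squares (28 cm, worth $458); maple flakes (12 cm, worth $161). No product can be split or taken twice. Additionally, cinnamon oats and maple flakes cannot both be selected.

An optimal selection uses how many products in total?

4

Best achievable weekly sales is 1768.
For example granola A + seed granola + berry bites + barley squares achieves it, using 89 cm.
All optima have 4 products.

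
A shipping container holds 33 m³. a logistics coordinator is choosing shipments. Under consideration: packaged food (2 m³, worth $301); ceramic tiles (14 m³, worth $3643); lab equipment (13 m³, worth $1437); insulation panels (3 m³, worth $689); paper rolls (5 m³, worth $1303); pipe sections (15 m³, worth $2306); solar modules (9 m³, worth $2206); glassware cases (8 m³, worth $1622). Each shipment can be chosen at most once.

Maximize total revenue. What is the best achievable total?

8142

Density check — paper rolls 260.60, ceramic tiles 260.21, solar modules 245.11, insulation panels 229.67 are the best per m³.
Best packing: packaged food + ceramic tiles + insulation panels + paper rolls + solar modules — 33 m³, 8142 total.
An exhaustive check of the 256 subsets confirms 8142.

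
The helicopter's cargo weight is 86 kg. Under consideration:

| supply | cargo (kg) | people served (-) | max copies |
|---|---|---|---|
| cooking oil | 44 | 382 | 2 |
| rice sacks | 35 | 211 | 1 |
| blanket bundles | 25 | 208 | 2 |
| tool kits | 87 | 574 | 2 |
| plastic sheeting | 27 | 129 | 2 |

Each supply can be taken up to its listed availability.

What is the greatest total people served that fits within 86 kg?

The ratio heuristic lands on cooking oil + blanket bundles (590) but leaves 17 kg idle.
Dropping cooking oil frees 44 kg; slotting in rice sacks + blanket bundles (60 kg) lifts the total to 627 at 85 kg.
That's the maximum — no swap from here does better than 627.

627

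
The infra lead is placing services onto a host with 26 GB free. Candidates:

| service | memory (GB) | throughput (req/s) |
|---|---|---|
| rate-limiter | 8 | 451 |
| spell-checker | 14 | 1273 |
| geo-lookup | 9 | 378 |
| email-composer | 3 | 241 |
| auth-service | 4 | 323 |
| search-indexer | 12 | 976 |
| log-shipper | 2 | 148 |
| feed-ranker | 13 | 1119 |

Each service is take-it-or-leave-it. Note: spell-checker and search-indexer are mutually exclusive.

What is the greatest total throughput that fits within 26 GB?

2095

Taking search-indexer + feed-ranker: 25 GB used, 2095 in throughput.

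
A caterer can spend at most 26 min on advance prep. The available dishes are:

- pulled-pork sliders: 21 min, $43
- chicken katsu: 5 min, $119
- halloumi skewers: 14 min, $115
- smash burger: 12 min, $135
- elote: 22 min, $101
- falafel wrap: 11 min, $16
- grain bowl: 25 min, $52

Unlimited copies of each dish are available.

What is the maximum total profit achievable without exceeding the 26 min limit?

Ranking by ratio (profit/min): chicken katsu 23.80, smash burger 11.25, halloumi skewers 8.21, elote 4.59.
The ratio ordering already packs tightly: 5×chicken katsu, 25 min, 595.
The spare 1 min is too small for any remaining dish, and no exchange beats 595.

595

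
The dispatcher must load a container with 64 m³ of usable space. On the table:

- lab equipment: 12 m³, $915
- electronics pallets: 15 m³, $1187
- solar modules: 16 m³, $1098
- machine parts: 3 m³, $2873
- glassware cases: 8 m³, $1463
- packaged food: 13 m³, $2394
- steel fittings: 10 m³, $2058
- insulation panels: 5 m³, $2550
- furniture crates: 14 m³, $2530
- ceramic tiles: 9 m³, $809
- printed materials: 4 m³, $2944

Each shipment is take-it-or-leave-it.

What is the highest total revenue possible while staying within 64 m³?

16812

Ranking by ratio (revenue/m³): machine parts 957.67, printed materials 736.00, insulation panels 510.00, steel fittings 205.80.
Machine parts + glassware cases + packaged food + steel fittings + insulation panels + furniture crates + printed materials uses 57 of the 64 m³ and totals 16812.
Runner-up electronics pallets + machine parts + packaged food + steel fittings + insulation panels + furniture crates + printed materials tops out at 16536.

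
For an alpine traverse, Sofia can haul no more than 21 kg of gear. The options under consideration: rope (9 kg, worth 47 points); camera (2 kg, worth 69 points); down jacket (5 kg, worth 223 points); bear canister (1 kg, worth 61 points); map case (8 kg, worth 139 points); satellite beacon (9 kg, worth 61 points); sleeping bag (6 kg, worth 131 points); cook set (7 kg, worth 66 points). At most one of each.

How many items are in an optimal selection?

4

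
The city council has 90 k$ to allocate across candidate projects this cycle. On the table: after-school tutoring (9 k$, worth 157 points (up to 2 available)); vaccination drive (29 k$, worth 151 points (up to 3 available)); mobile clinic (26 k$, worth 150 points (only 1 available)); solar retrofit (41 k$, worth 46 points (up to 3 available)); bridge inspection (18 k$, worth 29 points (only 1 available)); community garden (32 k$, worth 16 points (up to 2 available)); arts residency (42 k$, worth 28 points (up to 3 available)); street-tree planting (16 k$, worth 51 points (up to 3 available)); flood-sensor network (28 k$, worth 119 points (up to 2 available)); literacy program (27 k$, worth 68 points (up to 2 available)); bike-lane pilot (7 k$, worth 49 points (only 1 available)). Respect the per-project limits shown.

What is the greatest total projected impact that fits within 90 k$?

The ratio heuristic lands on 2×after-school tutoring + vaccination drive + mobile clinic + bike-lane pilot (664) but leaves 10 k$ idle.
Replace bike-lane pilot with street-tree planting: the trade gains 2 net, giving 666 at 89 k$.

666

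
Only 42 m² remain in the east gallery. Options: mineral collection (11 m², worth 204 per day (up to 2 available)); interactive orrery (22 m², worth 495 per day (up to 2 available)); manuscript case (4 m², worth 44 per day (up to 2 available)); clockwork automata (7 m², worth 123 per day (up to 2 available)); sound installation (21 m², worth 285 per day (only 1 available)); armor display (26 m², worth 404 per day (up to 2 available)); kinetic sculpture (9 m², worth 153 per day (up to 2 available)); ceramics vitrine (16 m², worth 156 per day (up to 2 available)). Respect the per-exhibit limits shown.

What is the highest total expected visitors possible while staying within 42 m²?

852

Taking the top-ratio exhibits first gives mineral collection + interactive orrery + clockwork automata for 822 (40 m²).
Dropping clockwork automata frees 7 m²; slotting in kinetic sculpture (9 m²) lifts the total to 852 at 42 m².
Nothing else within 42 m² beats 852.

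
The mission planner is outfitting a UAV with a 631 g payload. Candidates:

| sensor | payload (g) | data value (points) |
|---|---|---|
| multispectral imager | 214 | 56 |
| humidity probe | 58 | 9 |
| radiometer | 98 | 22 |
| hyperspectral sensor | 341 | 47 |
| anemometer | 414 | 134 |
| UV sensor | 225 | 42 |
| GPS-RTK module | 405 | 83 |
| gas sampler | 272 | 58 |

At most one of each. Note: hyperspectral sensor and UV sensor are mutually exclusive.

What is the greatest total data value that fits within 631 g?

190

Density check — anemometer 0.32, multispectral imager 0.26, radiometer 0.22, gas sampler 0.21 are the best per g.
Taking multispectral imager + anemometer: 628 g used, 190 in data value.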